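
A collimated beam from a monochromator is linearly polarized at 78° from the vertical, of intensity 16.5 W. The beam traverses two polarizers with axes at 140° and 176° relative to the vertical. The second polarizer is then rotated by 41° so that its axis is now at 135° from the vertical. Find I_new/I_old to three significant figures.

Before rotation:
By Malus's law, I₁ = I₀ cos²(140° − 78°) = I₀ cos²(62°) = 0.2204 I₀.
I₂ = I₁ cos²(176° − 140°) = 0.2204 I₀ · cos²(36°) = 0.1443 I₀.
After rotation:
I₁ = I₀ cos²(140° − 78°) = I₀ cos²(62°) = 0.2204 I₀.
I₂ = I₁ cos²(135° − 140°) = 0.2204 I₀ · cos²(5°) = 0.2187 I₀.
Ratio = 0.2187 / 0.1443 = 1.516.

I_new/I_old ≈ 1.52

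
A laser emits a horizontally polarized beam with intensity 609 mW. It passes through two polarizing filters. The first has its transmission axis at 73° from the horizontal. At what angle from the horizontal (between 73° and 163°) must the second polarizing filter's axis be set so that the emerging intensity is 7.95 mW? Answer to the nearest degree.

θ ≈ 140°

By Malus's law, I₁ = I₀ cos²(73° − 0°) = I₀ cos²(73°) = 0.08548 I₀.
Target fraction: 7.95 / 609 mW = 0.01305 of I₀.
Need I₂/I₀ = 0.01305, so cos²(θ − 73°) = 0.01305 / 0.08548 = 0.1527.
θ − 73° = arccos(√0.1527) = 67.0°, giving θ ≈ 73 + 67.0 = 140.0°.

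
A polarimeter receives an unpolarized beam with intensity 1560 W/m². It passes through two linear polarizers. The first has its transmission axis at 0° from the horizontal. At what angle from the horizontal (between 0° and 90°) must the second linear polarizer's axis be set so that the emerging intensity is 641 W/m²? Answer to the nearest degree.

θ ≈ 25°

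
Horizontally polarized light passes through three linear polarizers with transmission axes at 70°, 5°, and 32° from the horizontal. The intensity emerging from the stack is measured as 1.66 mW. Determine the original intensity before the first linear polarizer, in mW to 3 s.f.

I₀ ≈ 100 mW

By Malus's law, I₁ = I₀ cos²(70° − 0°) = I₀ cos²(70°) = 0.117 I₀.
I₂ = I₁ cos²(5° − 70°) = 0.117 I₀ · cos²(65°) = 0.02089 I₀.
I₃ = I₂ cos²(32° − 5°) = 0.02089 I₀ · cos²(27°) = 0.01659 I₀.
So 1.66 mW = 0.01659 I₀, giving I₀ = 1.66/0.01659 = 100.1 mW.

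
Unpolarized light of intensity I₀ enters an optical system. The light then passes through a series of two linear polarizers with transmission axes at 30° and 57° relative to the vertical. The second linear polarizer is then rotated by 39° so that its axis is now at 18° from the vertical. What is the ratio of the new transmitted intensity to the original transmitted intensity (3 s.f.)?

I_new/I_old ≈ 1.21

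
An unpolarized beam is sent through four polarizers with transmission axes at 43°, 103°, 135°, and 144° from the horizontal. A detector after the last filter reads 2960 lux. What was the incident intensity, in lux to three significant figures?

I₀ ≈ 3.38e4 lux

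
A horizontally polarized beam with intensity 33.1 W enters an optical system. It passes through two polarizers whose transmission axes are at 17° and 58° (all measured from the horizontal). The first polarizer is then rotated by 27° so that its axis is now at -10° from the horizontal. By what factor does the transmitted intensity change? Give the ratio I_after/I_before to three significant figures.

I_new/I_old ≈ 0.261

Before rotation:
By Malus's law, I₁ = I₀ cos²(17° − 0°) = I₀ cos²(17°) = 0.9145 I₀.
I₂ = I₁ cos²(58° − 17°) = 0.9145 I₀ · cos²(41°) = 0.5209 I₀.
After rotation:
I₁ = I₀ cos²(-10° − 0°) = I₀ cos²(10°) = 0.9698 I₀.
I₂ = I₁ cos²(58° + 10°) = 0.9698 I₀ · cos²(68°) = 0.1361 I₀.
Ratio = 0.1361 / 0.5209 = 0.2613.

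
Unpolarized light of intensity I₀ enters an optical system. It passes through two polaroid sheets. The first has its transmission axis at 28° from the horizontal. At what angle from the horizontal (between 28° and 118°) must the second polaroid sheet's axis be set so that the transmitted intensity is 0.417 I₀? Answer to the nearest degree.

Unpolarized light through the first polarizer → I₁ = ½ I₀, now polarized at 28°.
Need I₂/I₀ = 0.417, so cos²(θ − 28°) = 0.417 / 0.5 = 0.834.
θ − 28° = arccos(√0.834) = 24.0°, giving θ ≈ 28 + 24.0 = 52.0°.

θ ≈ 52°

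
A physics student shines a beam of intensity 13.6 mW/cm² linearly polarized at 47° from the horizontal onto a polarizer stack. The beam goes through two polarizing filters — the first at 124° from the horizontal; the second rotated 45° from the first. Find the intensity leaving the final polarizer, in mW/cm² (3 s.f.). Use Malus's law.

By Malus's law, I₁ = 13.6 mW/cm² · cos²(77°) = 0.6882 mW/cm².
I₂ = I₁ · cos²(45°) = 0.6882 · 0.5 = 0.3441 mW/cm².

I ≈ 0.344 mW/cm²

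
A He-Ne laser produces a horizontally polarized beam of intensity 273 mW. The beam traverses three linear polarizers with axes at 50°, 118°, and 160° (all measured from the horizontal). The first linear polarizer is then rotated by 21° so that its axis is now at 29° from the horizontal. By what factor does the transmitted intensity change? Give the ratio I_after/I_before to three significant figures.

I_new/I_old ≈ 0.00402

Before rotation:
I₁ = I₀ cos²(50° − 0°) = I₀ cos²(50°) = 0.4132 I₀.
I₂ = I₁ cos²(118° − 50°) = 0.4132 I₀ · cos²(68°) = 0.05798 I₀.
I₃ = I₂ cos²(160° − 118°) = 0.05798 I₀ · cos²(42°) = 0.03202 I₀.
After rotation:
I₁ = I₀ cos²(29° − 0°) = I₀ cos²(29°) = 0.765 I₀.
I₂ = I₁ cos²(118° − 29°) = 0.765 I₀ · cos²(89°) = 0.000233 I₀.
I₃ = I₂ cos²(160° − 118°) = 0.000233 I₀ · cos²(42°) = 0.0001287 I₀.
Ratio = 0.0001287 / 0.03202 = 0.004018.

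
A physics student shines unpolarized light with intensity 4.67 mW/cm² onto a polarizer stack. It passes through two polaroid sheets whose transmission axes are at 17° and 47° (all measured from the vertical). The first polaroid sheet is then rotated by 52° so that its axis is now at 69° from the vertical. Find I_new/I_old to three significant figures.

Before rotation:
Unpolarized light through the first polarizer → I₁ = ½ I₀, now polarized at 17°.
I₂ = I₁ cos²(47° − 17°) = 0.5 I₀ · cos²(30°) = 0.375 I₀.
After rotation:
Unpolarized light through the first polarizer → I₁ = ½ I₀, now polarized at 69°.
I₂ = I₁ cos²(47° − 69°) = 0.5 I₀ · cos²(22°) = 0.4298 I₀.
Ratio = 0.4298 / 0.375 = 1.146.

I_new/I_old ≈ 1.15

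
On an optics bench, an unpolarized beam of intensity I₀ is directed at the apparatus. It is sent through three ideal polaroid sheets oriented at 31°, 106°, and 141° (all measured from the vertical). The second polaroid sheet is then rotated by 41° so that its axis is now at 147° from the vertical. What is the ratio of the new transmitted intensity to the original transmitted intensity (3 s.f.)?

I_new/I_old ≈ 4.23

Before rotation:
Unpolarized light through the first polarizer → I₁ = ½ I₀, now polarized at 31°.
I₂ = I₁ cos²(106° − 31°) = 0.5 I₀ · cos²(75°) = 0.03349 I₀.
I₃ = I₂ cos²(141° − 106°) = 0.03349 I₀ · cos²(35°) = 0.02247 I₀.
After rotation:
Unpolarized light through the first polarizer → I₁ = ½ I₀, now polarized at 31°.
Angle between axes 1 and 2: 64°. I₂ = 0.5 I₀ · cos²(64°) = 0.09608 I₀.
I₃ = I₂ cos²(141° − 147°) = 0.09608 I₀ · cos²(6°) = 0.09503 I₀.
Ratio = 0.09503 / 0.02247 = 4.229.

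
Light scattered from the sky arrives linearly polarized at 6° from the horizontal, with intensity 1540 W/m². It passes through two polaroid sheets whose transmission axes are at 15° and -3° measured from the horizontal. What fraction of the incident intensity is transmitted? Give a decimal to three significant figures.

I/I₀ ≈ 0.882

By Malus's law, I₁ = 1540 W/m² · cos²(9°) = 1502 W/m².
I₂ = I₁ · cos²(18°) = 1502 · 0.9045 = 1359 W/m².
Transmitted fraction = 0.8824.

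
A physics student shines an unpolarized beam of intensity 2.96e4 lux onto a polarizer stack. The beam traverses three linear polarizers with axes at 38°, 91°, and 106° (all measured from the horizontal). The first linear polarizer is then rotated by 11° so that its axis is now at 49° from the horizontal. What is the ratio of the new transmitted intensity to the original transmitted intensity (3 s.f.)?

Before rotation:
Unpolarized light through the first polarizer → I₁ = ½ I₀, now polarized at 38°.
I₂ = I₁ cos²(91° − 38°) = 0.5 I₀ · cos²(53°) = 0.1811 I₀.
I₃ = I₂ cos²(106° − 91°) = 0.1811 I₀ · cos²(15°) = 0.169 I₀.
After rotation:
Unpolarized light through the first polarizer → I₁ = ½ I₀, now polarized at 49°.
I₂ = I₁ cos²(91° − 49°) = 0.5 I₀ · cos²(42°) = 0.2761 I₀.
I₃ = I₂ cos²(106° − 91°) = 0.2761 I₀ · cos²(15°) = 0.2576 I₀.
Ratio = 0.2576 / 0.169 = 1.525.

I_new/I_old ≈ 1.52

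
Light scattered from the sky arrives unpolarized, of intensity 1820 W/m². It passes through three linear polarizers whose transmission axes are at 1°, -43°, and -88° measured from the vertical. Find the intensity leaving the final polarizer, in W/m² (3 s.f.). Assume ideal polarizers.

Unpolarized light through the first polarizer → I₁ = 1820 W/m²/2 = 910 W/m², polarized at 1°.
I₂ = I₁ · cos²(44°) = 910 · 0.5174 = 470.9 W/m².
I₃ = I₂ · cos²(45°) = 470.9 · 0.5 = 235.4 W/m².

I ≈ 235 W/m²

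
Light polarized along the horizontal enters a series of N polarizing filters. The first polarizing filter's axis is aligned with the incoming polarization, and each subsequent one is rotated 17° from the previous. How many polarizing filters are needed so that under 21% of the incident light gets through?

N = 19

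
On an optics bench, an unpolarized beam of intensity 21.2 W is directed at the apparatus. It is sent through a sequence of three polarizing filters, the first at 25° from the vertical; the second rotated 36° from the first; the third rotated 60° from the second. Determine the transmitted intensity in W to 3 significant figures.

Unpolarized light through the first polarizer → I₁ = 21.2 W/2 = 10.6 W, polarized at 25°.
I₂ = I₁ · cos²(36°) = 10.6 · 0.6545 = 6.938 W.
I₃ = I₂ · cos²(60°) = 6.938 · 0.25 = 1.734 W.

I ≈ 1.73 W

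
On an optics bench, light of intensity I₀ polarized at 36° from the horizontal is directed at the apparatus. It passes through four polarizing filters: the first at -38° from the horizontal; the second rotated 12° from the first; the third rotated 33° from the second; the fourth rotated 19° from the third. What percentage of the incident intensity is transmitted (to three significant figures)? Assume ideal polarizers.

By Malus's law, I₁ = I₀ cos²(-38° − 36°) = I₀ cos²(74°) = 0.07598 I₀.
I₂ = I₁ cos²(12°) = 0.07598 · 0.9568 I₀ = 0.07269 I₀.
I₃ = I₂ cos²(33°) = 0.07269 · 0.7034 I₀ = 0.05113 I₀.
I₄ = I₃ cos²(19°) = 0.05113 · 0.894 I₀ = 0.04571 I₀.
That is 4.571% of the incident intensity.

≈ 4.57%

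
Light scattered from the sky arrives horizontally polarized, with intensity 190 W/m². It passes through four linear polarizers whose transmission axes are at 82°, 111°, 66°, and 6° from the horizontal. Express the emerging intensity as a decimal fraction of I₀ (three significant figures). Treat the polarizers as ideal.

By Malus's law, I₁ = 190 W/m² · cos²(82°) = 3.68 W/m².
I₂ = I₁ · cos²(29°) = 3.68 · 0.765 = 2.815 W/m².
I₃ = I₂ · cos²(45°) = 2.815 · 0.5 = 1.408 W/m².
I₄ = I₃ · cos²(60°) = 1.408 · 0.25 = 0.3519 W/m².
Transmitted fraction = 0.001852.

I/I₀ ≈ 0.00185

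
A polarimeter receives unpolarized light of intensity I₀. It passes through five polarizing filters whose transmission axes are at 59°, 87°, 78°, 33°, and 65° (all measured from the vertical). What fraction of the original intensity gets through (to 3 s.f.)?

Unpolarized light through the first polarizer → I₁ = ½ I₀, now polarized at 59°.
I₂ = I₁ cos²(87° − 59°) = 0.5 I₀ · cos²(28°) = 0.3898 I₀.
I₃ = I₂ cos²(78° − 87°) = 0.3898 I₀ · cos²(9°) = 0.3803 I₀.
I₄ = I₃ cos²(33° − 78°) = 0.3803 I₀ · cos²(45°) = 0.1901 I₀.
I₅ = I₄ cos²(65° − 33°) = 0.1901 I₀ · cos²(32°) = 0.1367 I₀.
Transmitted fraction = 0.1367.

≈ 0.137 I₀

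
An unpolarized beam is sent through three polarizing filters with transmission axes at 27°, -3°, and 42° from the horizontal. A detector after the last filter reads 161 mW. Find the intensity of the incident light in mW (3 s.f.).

I₀ ≈ 859 mW

Unpolarized light through the first polarizer → I₁ = ½ I₀, now polarized at 27°.
I₂ = I₁ cos²(-3° − 27°) = 0.5 I₀ · cos²(30°) = 0.375 I₀.
I₃ = I₂ cos²(42° + 3°) = 0.375 I₀ · cos²(45°) = 0.1875 I₀.
So 161 mW = 0.1875 I₀, giving I₀ = 161/0.1875 = 858.7 mW.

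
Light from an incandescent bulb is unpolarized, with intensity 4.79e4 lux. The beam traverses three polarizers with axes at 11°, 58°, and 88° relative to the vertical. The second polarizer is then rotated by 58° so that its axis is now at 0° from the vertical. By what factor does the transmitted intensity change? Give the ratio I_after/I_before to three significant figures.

I_new/I_old ≈ 0.00336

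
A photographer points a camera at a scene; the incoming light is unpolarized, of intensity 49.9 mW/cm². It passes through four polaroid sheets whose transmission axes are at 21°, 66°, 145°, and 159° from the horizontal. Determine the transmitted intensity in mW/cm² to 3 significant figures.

I ≈ 0.428 mW/cm²

Unpolarized light through the first polarizer → I₁ = 49.9 mW/cm²/2 = 24.95 mW/cm², polarized at 21°.
I₂ = I₁ · cos²(45°) = 24.95 · 0.5 = 12.48 mW/cm².
I₃ = I₂ · cos²(79°) = 12.48 · 0.03641 = 0.4542 mW/cm².
I₄ = I₃ · cos²(14°) = 0.4542 · 0.9415 = 0.4276 mW/cm².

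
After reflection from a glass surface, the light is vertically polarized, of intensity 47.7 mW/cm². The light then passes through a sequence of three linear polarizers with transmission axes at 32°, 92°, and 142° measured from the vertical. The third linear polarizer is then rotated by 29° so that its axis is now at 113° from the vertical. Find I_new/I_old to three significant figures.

I_new/I_old ≈ 2.11

Before rotation:
I₁ = I₀ cos²(32° − 0°) = I₀ cos²(32°) = 0.7192 I₀.
I₂ = I₁ cos²(92° − 32°) = 0.7192 I₀ · cos²(60°) = 0.1798 I₀.
I₃ = I₂ cos²(142° − 92°) = 0.1798 I₀ · cos²(50°) = 0.07429 I₀.
After rotation:
I₁ = I₀ cos²(32° − 0°) = I₀ cos²(32°) = 0.7192 I₀.
I₂ = I₁ cos²(92° − 32°) = 0.7192 I₀ · cos²(60°) = 0.1798 I₀.
I₃ = I₂ cos²(113° − 92°) = 0.1798 I₀ · cos²(21°) = 0.1567 I₀.
Ratio = 0.1567 / 0.07429 = 2.109.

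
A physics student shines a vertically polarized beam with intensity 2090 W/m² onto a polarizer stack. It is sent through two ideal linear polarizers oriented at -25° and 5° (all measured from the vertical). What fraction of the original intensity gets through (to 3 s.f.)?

By Malus's law, I₁ = 2090 W/m² · cos²(25°) = 1717 W/m².
I₂ = I₁ · cos²(30°) = 1717 · 0.75 = 1288 W/m².
Transmitted fraction = 0.616.

I/I₀ ≈ 0.616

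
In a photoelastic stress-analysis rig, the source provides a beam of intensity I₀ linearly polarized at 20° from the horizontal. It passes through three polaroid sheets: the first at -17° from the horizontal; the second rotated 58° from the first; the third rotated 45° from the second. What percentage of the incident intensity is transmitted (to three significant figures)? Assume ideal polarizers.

I₁ = I₀ cos²(-17° − 20°) = I₀ cos²(37°) = 0.6378 I₀.
I₂ = I₁ cos²(58°) = 0.6378 · 0.2808 I₀ = 0.1791 I₀.
I₃ = I₂ cos²(45°) = 0.1791 · 0.5 I₀ = 0.08955 I₀.
That is 8.955% of the incident intensity.

≈ 8.96%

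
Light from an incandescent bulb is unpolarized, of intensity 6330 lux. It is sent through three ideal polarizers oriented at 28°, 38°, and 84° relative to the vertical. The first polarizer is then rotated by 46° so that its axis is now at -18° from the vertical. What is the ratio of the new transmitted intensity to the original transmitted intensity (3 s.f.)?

I_new/I_old ≈ 0.322

Before rotation:
Unpolarized light through the first polarizer → I₁ = ½ I₀, now polarized at 28°.
I₂ = I₁ cos²(38° − 28°) = 0.5 I₀ · cos²(10°) = 0.4849 I₀.
I₃ = I₂ cos²(84° − 38°) = 0.4849 I₀ · cos²(46°) = 0.234 I₀.
After rotation:
Unpolarized light through the first polarizer → I₁ = ½ I₀, now polarized at -18°.
I₂ = I₁ cos²(38° + 18°) = 0.5 I₀ · cos²(56°) = 0.1563 I₀.
I₃ = I₂ cos²(84° − 38°) = 0.1563 I₀ · cos²(46°) = 0.07545 I₀.
Ratio = 0.07545 / 0.234 = 0.3224.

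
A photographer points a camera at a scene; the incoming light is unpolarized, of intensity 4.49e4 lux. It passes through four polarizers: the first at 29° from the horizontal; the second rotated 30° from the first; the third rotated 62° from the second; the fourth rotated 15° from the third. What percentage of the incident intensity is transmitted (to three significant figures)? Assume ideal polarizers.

Unpolarized light through the first polarizer → I₁ = 4.49e4 lux/2 = 2.245e+04 lux, polarized at 29°.
I₂ = I₁ · cos²(30°) = 2.245e+04 · 0.75 = 1.684e+04 lux.
I₃ = I₂ · cos²(62°) = 1.684e+04 · 0.2204 = 3711 lux.
I₄ = I₃ · cos²(15°) = 3711 · 0.933 = 3462 lux.
That is 7.711% of the incident intensity.

≈ 7.71%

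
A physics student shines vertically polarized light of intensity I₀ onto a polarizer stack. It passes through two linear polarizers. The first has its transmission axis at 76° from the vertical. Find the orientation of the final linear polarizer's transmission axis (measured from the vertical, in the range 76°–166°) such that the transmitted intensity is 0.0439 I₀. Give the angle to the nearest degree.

By Malus's law, I₁ = I₀ cos²(76° − 0°) = I₀ cos²(76°) = 0.05853 I₀.
Need I₂/I₀ = 0.0439, so cos²(θ − 76°) = 0.0439 / 0.05853 = 0.7501.
θ − 76° = arccos(√0.7501) = 30.0°, giving θ ≈ 76 + 30.0 = 106.0°.

θ ≈ 106°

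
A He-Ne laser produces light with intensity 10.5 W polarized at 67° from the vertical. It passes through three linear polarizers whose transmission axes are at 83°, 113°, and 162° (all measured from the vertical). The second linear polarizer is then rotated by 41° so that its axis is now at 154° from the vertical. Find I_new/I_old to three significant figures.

I_new/I_old ≈ 0.322

Before rotation:
By Malus's law, I₁ = I₀ cos²(83° − 67°) = I₀ cos²(16°) = 0.924 I₀.
I₂ = I₁ cos²(113° − 83°) = 0.924 I₀ · cos²(30°) = 0.693 I₀.
I₃ = I₂ cos²(162° − 113°) = 0.693 I₀ · cos²(49°) = 0.2983 I₀.
After rotation:
I₁ = I₀ cos²(83° − 67°) = I₀ cos²(16°) = 0.924 I₀.
I₂ = I₁ cos²(154° − 83°) = 0.924 I₀ · cos²(71°) = 0.09794 I₀.
I₃ = I₂ cos²(162° − 154°) = 0.09794 I₀ · cos²(8°) = 0.09604 I₀.
Ratio = 0.09604 / 0.2983 = 0.322.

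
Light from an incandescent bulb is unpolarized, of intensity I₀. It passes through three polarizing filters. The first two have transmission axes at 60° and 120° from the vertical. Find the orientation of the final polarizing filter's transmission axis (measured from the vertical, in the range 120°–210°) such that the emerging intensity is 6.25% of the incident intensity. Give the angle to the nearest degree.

θ ≈ 165°

Unpolarized light through the first polarizer → I₁ = ½ I₀, now polarized at 60°.
I₂ = I₁ cos²(120° − 60°) = 0.5 I₀ · cos²(60°) = 0.125 I₀.
Need I₃/I₀ = 0.0625, so cos²(θ − 120°) = 0.0625 / 0.125 = 0.5.
θ − 120° = arccos(√0.5) = 45.0°, giving θ ≈ 120 + 45.0 = 165.0°.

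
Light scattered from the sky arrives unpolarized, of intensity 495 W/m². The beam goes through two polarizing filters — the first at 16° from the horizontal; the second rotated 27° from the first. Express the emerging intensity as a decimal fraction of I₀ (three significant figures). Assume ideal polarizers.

I/I₀ ≈ 0.397

Unpolarized light through the first polarizer → I₁ = 495 W/m²/2 = 247.5 W/m², polarized at 16°.
I₂ = I₁ · cos²(27°) = 247.5 · 0.7939 = 196.5 W/m².
Transmitted fraction = 0.3969.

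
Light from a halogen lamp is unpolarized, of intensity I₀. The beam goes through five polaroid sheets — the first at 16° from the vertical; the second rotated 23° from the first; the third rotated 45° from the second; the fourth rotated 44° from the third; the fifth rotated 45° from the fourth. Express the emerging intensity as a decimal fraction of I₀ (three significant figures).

≈ 0.0548 I₀

Unpolarized light through the first polarizer → I₁ = ½ I₀, now polarized at 16°.
I₂ = I₁ cos²(23°) = 0.5 · 0.8473 I₀ = 0.4237 I₀.
I₃ = I₂ cos²(45°) = 0.4237 · 0.5 I₀ = 0.2118 I₀.
I₄ = I₃ cos²(44°) = 0.2118 · 0.5174 I₀ = 0.1096 I₀.
I₅ = I₄ cos²(45°) = 0.1096 · 0.5 I₀ = 0.05481 I₀.
Transmitted fraction = 0.05481.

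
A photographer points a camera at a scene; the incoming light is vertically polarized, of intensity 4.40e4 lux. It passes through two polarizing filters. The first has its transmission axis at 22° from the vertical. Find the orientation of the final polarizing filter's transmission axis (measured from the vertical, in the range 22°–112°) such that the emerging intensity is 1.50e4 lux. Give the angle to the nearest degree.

θ ≈ 73°

I₁ = I₀ cos²(22° − 0°) = I₀ cos²(22°) = 0.8597 I₀.
Target fraction: 1.50e4 / 4.40e4 lux = 0.3409 of I₀.
Need I₂/I₀ = 0.3409, so cos²(θ − 22°) = 0.3409 / 0.8597 = 0.3966.
θ − 22° = arccos(√0.3966) = 51.0°, giving θ ≈ 22 + 51.0 = 73.0°.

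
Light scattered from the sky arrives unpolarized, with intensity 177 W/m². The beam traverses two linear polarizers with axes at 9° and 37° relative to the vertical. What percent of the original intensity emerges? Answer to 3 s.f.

Unpolarized light through the first polarizer → I₁ = 177 W/m²/2 = 88.5 W/m², polarized at 9°.
I₂ = I₁ · cos²(28°) = 88.5 · 0.7796 = 68.99 W/m².
That is 38.98% of the incident intensity.

≈ 39.0%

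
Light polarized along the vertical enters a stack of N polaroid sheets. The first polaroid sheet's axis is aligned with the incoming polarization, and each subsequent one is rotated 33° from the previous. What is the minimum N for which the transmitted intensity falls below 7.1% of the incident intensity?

N = 9

First polarizer is aligned with the polarization: full transmission.
Each further stage multiplies by cos²(33°) = 0.7034.
After N polarizers: T = 0.7034^(N−1). Require T < 0.071 ⇒ N−1 > ln(0.071)/ln(0.7034) = 7.52, so N−1 ≥ 8 and N = 9.
Check: N=9 gives T = 0.0599 < 0.071; N=8 gives T = 0.08517.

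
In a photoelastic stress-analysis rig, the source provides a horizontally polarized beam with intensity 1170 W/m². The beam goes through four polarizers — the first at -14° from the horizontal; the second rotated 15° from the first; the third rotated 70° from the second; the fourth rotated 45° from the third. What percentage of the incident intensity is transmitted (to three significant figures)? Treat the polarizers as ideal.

By Malus's law, I₁ = 1170 W/m² · cos²(14°) = 1102 W/m².
I₂ = I₁ · cos²(15°) = 1102 · 0.933 = 1028 W/m².
I₃ = I₂ · cos²(70°) = 1028 · 0.117 = 120.2 W/m².
I₄ = I₃ · cos²(45°) = 120.2 · 0.5 = 60.11 W/m².
That is 5.138% of the incident intensity.

≈ 5.14%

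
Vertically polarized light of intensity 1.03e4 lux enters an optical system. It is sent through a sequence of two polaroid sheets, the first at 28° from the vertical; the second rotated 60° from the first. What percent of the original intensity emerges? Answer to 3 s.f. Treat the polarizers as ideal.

≈ 19.5%

I₁ = 1.03e4 lux · cos²(28°) = 8030 lux.
I₂ = I₁ · cos²(60°) = 8030 · 0.25 = 2007 lux.
That is 19.49% of the incident intensity.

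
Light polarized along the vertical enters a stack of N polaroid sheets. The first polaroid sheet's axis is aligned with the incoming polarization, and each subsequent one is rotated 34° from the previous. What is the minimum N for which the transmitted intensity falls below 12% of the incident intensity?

N = 7

First polarizer is aligned with the polarization: full transmission.
Each further stage multiplies by cos²(34°) = 0.6873.
After N polarizers: T = 0.6873^(N−1). Require T < 0.12 ⇒ N−1 > ln(0.12)/ln(0.6873) = 5.65, so N−1 ≥ 6 and N = 7.
Check: N=7 gives T = 0.1054 < 0.12; N=6 gives T = 0.1534.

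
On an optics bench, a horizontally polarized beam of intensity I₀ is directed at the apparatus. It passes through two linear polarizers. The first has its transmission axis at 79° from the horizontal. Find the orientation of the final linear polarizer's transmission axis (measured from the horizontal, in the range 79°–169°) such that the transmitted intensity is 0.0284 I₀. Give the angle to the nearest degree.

θ ≈ 107°

By Malus's law, I₁ = I₀ cos²(79° − 0°) = I₀ cos²(79°) = 0.03641 I₀.
Need I₂/I₀ = 0.0284, so cos²(θ − 79°) = 0.0284 / 0.03641 = 0.78.
θ − 79° = arccos(√0.78) = 28.0°, giving θ ≈ 79 + 28.0 = 107.0°.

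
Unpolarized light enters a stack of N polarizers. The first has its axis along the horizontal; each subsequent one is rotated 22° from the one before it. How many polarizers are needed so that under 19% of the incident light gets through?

First polarizer halves the unpolarized light: factor 1/2.
Each further stage multiplies by cos²(22°) = 0.8597.
After N polarizers: T = 0.5·0.8597^(N−1). Require T < 0.19 ⇒ N−1 > ln(0.19/0.5)/ln(0.8597) = 6.40, so N−1 ≥ 7 and N = 8.
Check: N=8 gives T = 0.1735 < 0.19; N=7 gives T = 0.2018.

N = 8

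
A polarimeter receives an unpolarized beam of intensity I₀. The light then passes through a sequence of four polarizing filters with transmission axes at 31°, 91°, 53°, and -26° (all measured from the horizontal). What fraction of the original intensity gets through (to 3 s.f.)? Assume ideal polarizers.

Unpolarized light through the first polarizer → I₁ = ½ I₀, now polarized at 31°.
I₂ = I₁ cos²(91° − 31°) = 0.5 I₀ · cos²(60°) = 0.125 I₀.
I₃ = I₂ cos²(53° − 91°) = 0.125 I₀ · cos²(38°) = 0.07762 I₀.
I₄ = I₃ cos²(-26° − 53°) = 0.07762 I₀ · cos²(79°) = 0.002826 I₀.
Transmitted fraction = 0.002826.

≈ 0.00283 I₀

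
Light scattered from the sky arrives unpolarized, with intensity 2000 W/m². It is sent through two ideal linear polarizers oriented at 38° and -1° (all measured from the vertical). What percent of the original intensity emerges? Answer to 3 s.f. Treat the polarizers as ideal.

≈ 30.2%

Unpolarized light through the first polarizer → I₁ = 2000 W/m²/2 = 1000 W/m², polarized at 38°.
I₂ = I₁ · cos²(39°) = 1000 · 0.604 = 604 W/m².
That is 30.2% of the incident intensity.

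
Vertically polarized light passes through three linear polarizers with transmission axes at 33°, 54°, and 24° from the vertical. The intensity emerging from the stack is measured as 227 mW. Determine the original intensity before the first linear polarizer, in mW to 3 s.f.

I₀ ≈ 494 mW

By Malus's law, I₁ = I₀ cos²(33° − 0°) = I₀ cos²(33°) = 0.7034 I₀.
I₂ = I₁ cos²(54° − 33°) = 0.7034 I₀ · cos²(21°) = 0.613 I₀.
I₃ = I₂ cos²(24° − 54°) = 0.613 I₀ · cos²(30°) = 0.4598 I₀.
So 227 mW = 0.4598 I₀, giving I₀ = 227/0.4598 = 493.7 mW.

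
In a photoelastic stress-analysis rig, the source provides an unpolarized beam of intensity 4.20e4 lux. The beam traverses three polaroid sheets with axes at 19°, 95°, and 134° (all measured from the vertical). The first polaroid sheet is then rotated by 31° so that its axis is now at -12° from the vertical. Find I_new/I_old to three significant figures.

I_new/I_old ≈ 1.46

Before rotation:
Unpolarized light through the first polarizer → I₁ = ½ I₀, now polarized at 19°.
I₂ = I₁ cos²(95° − 19°) = 0.5 I₀ · cos²(76°) = 0.02926 I₀.
I₃ = I₂ cos²(134° − 95°) = 0.02926 I₀ · cos²(39°) = 0.01767 I₀.
After rotation:
Unpolarized light through the first polarizer → I₁ = ½ I₀, now polarized at -12°.
Angle between axes 1 and 2: 73°. I₂ = 0.5 I₀ · cos²(73°) = 0.04274 I₀.
I₃ = I₂ cos²(134° − 95°) = 0.04274 I₀ · cos²(39°) = 0.02581 I₀.
Ratio = 0.02581 / 0.01767 = 1.461.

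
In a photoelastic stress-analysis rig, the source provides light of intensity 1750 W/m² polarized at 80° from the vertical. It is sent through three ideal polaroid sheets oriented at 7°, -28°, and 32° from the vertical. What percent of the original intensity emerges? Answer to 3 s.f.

I₁ = 1750 W/m² · cos²(73°) = 149.6 W/m².
I₂ = I₁ · cos²(35°) = 149.6 · 0.671 = 100.4 W/m².
I₃ = I₂ · cos²(60°) = 100.4 · 0.25 = 25.09 W/m².
That is 1.434% of the incident intensity.

≈ 1.43%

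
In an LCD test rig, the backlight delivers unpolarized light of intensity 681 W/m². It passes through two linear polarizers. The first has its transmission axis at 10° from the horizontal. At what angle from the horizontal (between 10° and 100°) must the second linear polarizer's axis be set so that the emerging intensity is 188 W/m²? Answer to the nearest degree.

θ ≈ 52°

Unpolarized light through the first polarizer → I₁ = ½ I₀, now polarized at 10°.
Target fraction: 188 / 681 W/m² = 0.2761 of I₀.
Need I₂/I₀ = 0.2761, so cos²(θ − 10°) = 0.2761 / 0.5 = 0.5521.
θ − 10° = arccos(√0.5521) = 42.0°, giving θ ≈ 10 + 42.0 = 52.0°.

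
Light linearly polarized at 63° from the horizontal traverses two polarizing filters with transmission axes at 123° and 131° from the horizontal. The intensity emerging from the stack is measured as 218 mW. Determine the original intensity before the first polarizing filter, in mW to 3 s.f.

I₀ ≈ 889 mW

By Malus's law, I₁ = I₀ cos²(123° − 63°) = I₀ cos²(60°) = 0.25 I₀.
I₂ = I₁ cos²(131° − 123°) = 0.25 I₀ · cos²(8°) = 0.2452 I₀.
So 218 mW = 0.2452 I₀, giving I₀ = 218/0.2452 = 889.2 mW.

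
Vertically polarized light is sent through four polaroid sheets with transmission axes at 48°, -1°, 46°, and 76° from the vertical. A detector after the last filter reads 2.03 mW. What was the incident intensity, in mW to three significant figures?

By Malus's law, I₁ = I₀ cos²(48° − 0°) = I₀ cos²(48°) = 0.4477 I₀.
I₂ = I₁ cos²(-1° − 48°) = 0.4477 I₀ · cos²(49°) = 0.1927 I₀.
I₃ = I₂ cos²(46° + 1°) = 0.1927 I₀ · cos²(47°) = 0.08963 I₀.
I₄ = I₃ cos²(76° − 46°) = 0.08963 I₀ · cos²(30°) = 0.06723 I₀.
So 2.03 mW = 0.06723 I₀, giving I₀ = 2.03/0.06723 = 30.2 mW.

I₀ ≈ 30.2 mW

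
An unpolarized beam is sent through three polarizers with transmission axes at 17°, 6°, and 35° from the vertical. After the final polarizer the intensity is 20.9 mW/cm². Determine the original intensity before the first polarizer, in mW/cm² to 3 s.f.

I₀ ≈ 56.7 mW/cm²

Unpolarized light through the first polarizer → I₁ = ½ I₀, now polarized at 17°.
I₂ = I₁ cos²(6° − 17°) = 0.5 I₀ · cos²(11°) = 0.4818 I₀.
I₃ = I₂ cos²(35° − 6°) = 0.4818 I₀ · cos²(29°) = 0.3686 I₀.
So 20.9 mW/cm² = 0.3686 I₀, giving I₀ = 20.9/0.3686 = 56.71 mW/cm².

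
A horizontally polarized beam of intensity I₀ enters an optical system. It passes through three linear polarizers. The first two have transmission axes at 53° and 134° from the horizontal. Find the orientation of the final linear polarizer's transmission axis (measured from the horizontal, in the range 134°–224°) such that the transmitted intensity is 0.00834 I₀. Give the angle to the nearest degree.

θ ≈ 148°

I₁ = I₀ cos²(53° − 0°) = I₀ cos²(53°) = 0.3622 I₀.
I₂ = I₁ cos²(134° − 53°) = 0.3622 I₀ · cos²(81°) = 0.008863 I₀.
Need I₃/I₀ = 0.00834, so cos²(θ − 134°) = 0.00834 / 0.008863 = 0.941.
θ − 134° = arccos(√0.941) = 14.1°, giving θ ≈ 134 + 14.1 = 148.1°.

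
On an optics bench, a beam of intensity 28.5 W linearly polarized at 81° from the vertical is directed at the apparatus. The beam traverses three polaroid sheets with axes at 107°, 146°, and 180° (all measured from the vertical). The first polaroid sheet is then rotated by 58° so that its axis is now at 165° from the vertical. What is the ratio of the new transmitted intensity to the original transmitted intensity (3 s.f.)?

I_new/I_old ≈ 0.0200

Before rotation:
By Malus's law, I₁ = I₀ cos²(107° − 81°) = I₀ cos²(26°) = 0.8078 I₀.
I₂ = I₁ cos²(146° − 107°) = 0.8078 I₀ · cos²(39°) = 0.4879 I₀.
I₃ = I₂ cos²(180° − 146°) = 0.4879 I₀ · cos²(34°) = 0.3353 I₀.
After rotation:
I₁ = I₀ cos²(165° − 81°) = I₀ cos²(84°) = 0.01093 I₀.
I₂ = I₁ cos²(146° − 165°) = 0.01093 I₀ · cos²(19°) = 0.009768 I₀.
I₃ = I₂ cos²(180° − 146°) = 0.009768 I₀ · cos²(34°) = 0.006714 I₀.
Ratio = 0.006714 / 0.3353 = 0.02002.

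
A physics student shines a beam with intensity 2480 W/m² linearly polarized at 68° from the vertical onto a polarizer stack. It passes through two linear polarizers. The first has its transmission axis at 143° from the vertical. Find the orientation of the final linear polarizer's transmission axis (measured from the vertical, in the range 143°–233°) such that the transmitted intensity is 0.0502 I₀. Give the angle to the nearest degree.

θ ≈ 173°

I₁ = I₀ cos²(143° − 68°) = I₀ cos²(75°) = 0.06699 I₀.
Need I₂/I₀ = 0.0502, so cos²(θ − 143°) = 0.0502 / 0.06699 = 0.7494.
θ − 143° = arccos(√0.7494) = 30.0°, giving θ ≈ 143 + 30.0 = 173.0°.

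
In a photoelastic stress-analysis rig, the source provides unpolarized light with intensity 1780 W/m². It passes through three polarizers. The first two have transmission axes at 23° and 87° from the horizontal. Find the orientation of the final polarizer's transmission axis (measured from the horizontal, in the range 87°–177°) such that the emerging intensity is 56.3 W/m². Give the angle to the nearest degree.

θ ≈ 142°

Unpolarized light through the first polarizer → I₁ = ½ I₀, now polarized at 23°.
I₂ = I₁ cos²(87° − 23°) = 0.5 I₀ · cos²(64°) = 0.09608 I₀.
Target fraction: 56.3 / 1780 W/m² = 0.03163 of I₀.
Need I₃/I₀ = 0.03163, so cos²(θ − 87°) = 0.03163 / 0.09608 = 0.3292.
θ − 87° = arccos(√0.3292) = 55.0°, giving θ ≈ 87 + 55.0 = 142.0°.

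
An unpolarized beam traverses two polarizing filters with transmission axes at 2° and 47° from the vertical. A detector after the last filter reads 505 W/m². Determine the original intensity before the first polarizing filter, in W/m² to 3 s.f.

Unpolarized light through the first polarizer → I₁ = ½ I₀, now polarized at 2°.
I₂ = I₁ cos²(47° − 2°) = 0.5 I₀ · cos²(45°) = 0.25 I₀.
So 505 W/m² = 0.25 I₀, giving I₀ = 505/0.25 = 2020 W/m².

I₀ ≈ 2020 W/m²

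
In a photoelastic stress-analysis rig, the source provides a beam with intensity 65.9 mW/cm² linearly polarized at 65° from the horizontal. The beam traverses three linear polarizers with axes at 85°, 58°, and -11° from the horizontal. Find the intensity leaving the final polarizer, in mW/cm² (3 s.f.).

By Malus's law, I₁ = 65.9 mW/cm² · cos²(20°) = 58.19 mW/cm².
I₂ = I₁ · cos²(27°) = 58.19 · 0.7939 = 46.2 mW/cm².
I₃ = I₂ · cos²(69°) = 46.2 · 0.1284 = 5.933 mW/cm².

I ≈ 5.93 mW/cm²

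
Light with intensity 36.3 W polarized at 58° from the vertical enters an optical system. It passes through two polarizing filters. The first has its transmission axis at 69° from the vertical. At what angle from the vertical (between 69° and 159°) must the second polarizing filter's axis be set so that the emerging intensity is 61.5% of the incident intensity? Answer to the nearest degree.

By Malus's law, I₁ = I₀ cos²(69° − 58°) = I₀ cos²(11°) = 0.9636 I₀.
Need I₂/I₀ = 0.615, so cos²(θ − 69°) = 0.615 / 0.9636 = 0.6382.
θ − 69° = arccos(√0.6382) = 37.0°, giving θ ≈ 69 + 37.0 = 106.0°.

θ ≈ 106°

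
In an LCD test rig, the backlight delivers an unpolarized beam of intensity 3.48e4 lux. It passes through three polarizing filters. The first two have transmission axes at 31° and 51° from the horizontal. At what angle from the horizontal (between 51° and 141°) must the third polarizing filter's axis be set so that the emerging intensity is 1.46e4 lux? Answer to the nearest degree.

Unpolarized light through the first polarizer → I₁ = ½ I₀, now polarized at 31°.
I₂ = I₁ cos²(51° − 31°) = 0.5 I₀ · cos²(20°) = 0.4415 I₀.
Target fraction: 1.46e4 / 3.48e4 lux = 0.4195 of I₀.
Need I₃/I₀ = 0.4195, so cos²(θ − 51°) = 0.4195 / 0.4415 = 0.9502.
θ − 51° = arccos(√0.9502) = 12.9°, giving θ ≈ 51 + 12.9 = 63.9°.

θ ≈ 64°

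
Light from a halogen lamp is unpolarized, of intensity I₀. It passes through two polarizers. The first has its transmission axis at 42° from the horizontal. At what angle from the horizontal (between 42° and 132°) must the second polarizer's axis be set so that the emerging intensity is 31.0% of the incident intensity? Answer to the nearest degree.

θ ≈ 80°

Unpolarized light through the first polarizer → I₁ = ½ I₀, now polarized at 42°.
Need I₂/I₀ = 0.31, so cos²(θ − 42°) = 0.31 / 0.5 = 0.62.
θ − 42° = arccos(√0.62) = 38.1°, giving θ ≈ 42 + 38.1 = 80.1°.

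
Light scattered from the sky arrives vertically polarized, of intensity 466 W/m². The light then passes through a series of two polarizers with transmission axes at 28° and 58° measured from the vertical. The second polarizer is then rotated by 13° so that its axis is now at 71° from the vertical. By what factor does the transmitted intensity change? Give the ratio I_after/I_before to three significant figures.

Before rotation:
By Malus's law, I₁ = I₀ cos²(28° − 0°) = I₀ cos²(28°) = 0.7796 I₀.
I₂ = I₁ cos²(58° − 28°) = 0.7796 I₀ · cos²(30°) = 0.5847 I₀.
After rotation:
I₁ = I₀ cos²(28° − 0°) = I₀ cos²(28°) = 0.7796 I₀.
I₂ = I₁ cos²(71° − 28°) = 0.7796 I₀ · cos²(43°) = 0.417 I₀.
Ratio = 0.417 / 0.5847 = 0.7132.

I_new/I_old ≈ 0.713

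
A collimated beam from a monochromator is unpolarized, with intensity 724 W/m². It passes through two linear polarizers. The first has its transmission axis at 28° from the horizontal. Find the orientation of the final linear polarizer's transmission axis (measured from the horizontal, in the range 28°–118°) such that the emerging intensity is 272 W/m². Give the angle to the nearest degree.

Unpolarized light through the first polarizer → I₁ = ½ I₀, now polarized at 28°.
Target fraction: 272 / 724 W/m² = 0.3757 of I₀.
Need I₂/I₀ = 0.3757, so cos²(θ − 28°) = 0.3757 / 0.5 = 0.7514.
θ − 28° = arccos(√0.7514) = 29.9°, giving θ ≈ 28 + 29.9 = 57.9°.

θ ≈ 58°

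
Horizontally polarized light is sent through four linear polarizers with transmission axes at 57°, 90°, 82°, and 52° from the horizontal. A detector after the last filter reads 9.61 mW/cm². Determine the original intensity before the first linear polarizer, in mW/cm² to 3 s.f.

I₀ ≈ 62.6 mW/cm²

By Malus's law, I₁ = I₀ cos²(57° − 0°) = I₀ cos²(57°) = 0.2966 I₀.
I₂ = I₁ cos²(90° − 57°) = 0.2966 I₀ · cos²(33°) = 0.2086 I₀.
I₃ = I₂ cos²(82° − 90°) = 0.2086 I₀ · cos²(8°) = 0.2046 I₀.
I₄ = I₃ cos²(52° − 82°) = 0.2046 I₀ · cos²(30°) = 0.1535 I₀.
So 9.61 mW/cm² = 0.1535 I₀, giving I₀ = 9.61/0.1535 = 62.63 mW/cm².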